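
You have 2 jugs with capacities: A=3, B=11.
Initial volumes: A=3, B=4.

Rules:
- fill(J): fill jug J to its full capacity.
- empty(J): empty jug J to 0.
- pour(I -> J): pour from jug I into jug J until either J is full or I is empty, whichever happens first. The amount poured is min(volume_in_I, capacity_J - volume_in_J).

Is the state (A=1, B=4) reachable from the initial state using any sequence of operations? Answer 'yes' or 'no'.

Answer: no

Derivation:
BFS explored all 28 reachable states.
Reachable set includes: (0,0), (0,1), (0,2), (0,3), (0,4), (0,5), (0,6), (0,7), (0,8), (0,9), (0,10), (0,11) ...
Target (A=1, B=4) not in reachable set → no.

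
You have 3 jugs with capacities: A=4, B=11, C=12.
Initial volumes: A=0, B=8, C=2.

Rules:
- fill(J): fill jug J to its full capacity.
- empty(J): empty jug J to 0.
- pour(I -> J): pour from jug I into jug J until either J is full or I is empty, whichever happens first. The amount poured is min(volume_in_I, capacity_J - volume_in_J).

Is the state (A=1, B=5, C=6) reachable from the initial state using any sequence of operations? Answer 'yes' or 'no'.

Answer: no

Derivation:
BFS explored all 450 reachable states.
Reachable set includes: (0,0,0), (0,0,1), (0,0,2), (0,0,3), (0,0,4), (0,0,5), (0,0,6), (0,0,7), (0,0,8), (0,0,9), (0,0,10), (0,0,11) ...
Target (A=1, B=5, C=6) not in reachable set → no.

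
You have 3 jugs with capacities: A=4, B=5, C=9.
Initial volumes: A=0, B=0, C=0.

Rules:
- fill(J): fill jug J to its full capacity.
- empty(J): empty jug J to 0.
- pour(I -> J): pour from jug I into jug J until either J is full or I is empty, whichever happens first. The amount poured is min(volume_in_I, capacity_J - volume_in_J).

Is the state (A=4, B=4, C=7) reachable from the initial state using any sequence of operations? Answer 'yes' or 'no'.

Answer: yes

Derivation:
BFS from (A=0, B=0, C=0):
  1. fill(A) -> (A=4 B=0 C=0)
  2. pour(A -> B) -> (A=0 B=4 C=0)
  3. fill(A) -> (A=4 B=4 C=0)
  4. pour(A -> B) -> (A=3 B=5 C=0)
  5. empty(B) -> (A=3 B=0 C=0)
  6. pour(A -> C) -> (A=0 B=0 C=3)
  7. fill(A) -> (A=4 B=0 C=3)
  8. pour(A -> B) -> (A=0 B=4 C=3)
  9. fill(A) -> (A=4 B=4 C=3)
  10. pour(A -> C) -> (A=0 B=4 C=7)
  11. fill(A) -> (A=4 B=4 C=7)
Target reached → yes.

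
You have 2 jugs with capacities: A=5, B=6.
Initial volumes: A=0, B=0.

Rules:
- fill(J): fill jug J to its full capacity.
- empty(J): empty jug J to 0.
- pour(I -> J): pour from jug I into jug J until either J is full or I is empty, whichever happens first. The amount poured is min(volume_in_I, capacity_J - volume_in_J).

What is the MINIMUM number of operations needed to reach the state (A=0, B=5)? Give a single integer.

Answer: 2

Derivation:
BFS from (A=0, B=0). One shortest path:
  1. fill(A) -> (A=5 B=0)
  2. pour(A -> B) -> (A=0 B=5)
Reached target in 2 moves.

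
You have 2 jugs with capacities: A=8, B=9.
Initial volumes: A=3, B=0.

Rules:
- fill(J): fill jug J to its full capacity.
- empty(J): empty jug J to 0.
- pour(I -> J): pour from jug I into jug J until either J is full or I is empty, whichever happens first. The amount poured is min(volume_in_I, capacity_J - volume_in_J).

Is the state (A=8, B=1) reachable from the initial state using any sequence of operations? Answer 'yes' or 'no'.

Answer: yes

Derivation:
BFS from (A=3, B=0):
  1. empty(A) -> (A=0 B=0)
  2. fill(B) -> (A=0 B=9)
  3. pour(B -> A) -> (A=8 B=1)
Target reached → yes.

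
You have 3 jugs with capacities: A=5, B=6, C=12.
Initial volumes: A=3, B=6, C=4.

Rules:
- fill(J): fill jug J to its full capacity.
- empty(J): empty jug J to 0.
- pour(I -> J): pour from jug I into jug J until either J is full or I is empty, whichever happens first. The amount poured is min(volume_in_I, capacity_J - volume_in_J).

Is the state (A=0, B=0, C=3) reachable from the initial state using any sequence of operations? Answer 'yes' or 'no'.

BFS from (A=3, B=6, C=4):
  1. empty(B) -> (A=3 B=0 C=4)
  2. empty(C) -> (A=3 B=0 C=0)
  3. pour(A -> C) -> (A=0 B=0 C=3)
Target reached → yes.

Answer: yes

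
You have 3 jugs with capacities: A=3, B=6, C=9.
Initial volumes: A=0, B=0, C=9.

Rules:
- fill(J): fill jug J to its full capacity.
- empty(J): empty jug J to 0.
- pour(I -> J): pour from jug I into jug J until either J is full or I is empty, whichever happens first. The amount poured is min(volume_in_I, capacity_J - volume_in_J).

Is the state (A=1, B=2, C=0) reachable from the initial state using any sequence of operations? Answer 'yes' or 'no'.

BFS explored all 24 reachable states.
Reachable set includes: (0,0,0), (0,0,3), (0,0,6), (0,0,9), (0,3,0), (0,3,3), (0,3,6), (0,3,9), (0,6,0), (0,6,3), (0,6,6), (0,6,9) ...
Target (A=1, B=2, C=0) not in reachable set → no.

Answer: no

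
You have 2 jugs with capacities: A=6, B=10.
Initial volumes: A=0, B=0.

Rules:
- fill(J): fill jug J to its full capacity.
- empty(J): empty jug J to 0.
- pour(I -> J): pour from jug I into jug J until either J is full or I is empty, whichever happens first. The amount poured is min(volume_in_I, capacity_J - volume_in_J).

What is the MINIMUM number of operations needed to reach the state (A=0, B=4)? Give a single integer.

BFS from (A=0, B=0). One shortest path:
  1. fill(B) -> (A=0 B=10)
  2. pour(B -> A) -> (A=6 B=4)
  3. empty(A) -> (A=0 B=4)
Reached target in 3 moves.

Answer: 3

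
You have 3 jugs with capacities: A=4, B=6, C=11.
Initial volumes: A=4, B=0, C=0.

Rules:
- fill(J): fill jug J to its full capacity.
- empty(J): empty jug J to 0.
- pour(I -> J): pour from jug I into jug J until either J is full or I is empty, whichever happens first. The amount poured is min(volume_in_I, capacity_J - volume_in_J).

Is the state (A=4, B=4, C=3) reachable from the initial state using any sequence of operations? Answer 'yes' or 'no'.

BFS from (A=4, B=0, C=0):
  1. empty(A) -> (A=0 B=0 C=0)
  2. fill(C) -> (A=0 B=0 C=11)
  3. pour(C -> A) -> (A=4 B=0 C=7)
  4. pour(A -> B) -> (A=0 B=4 C=7)
  5. pour(C -> A) -> (A=4 B=4 C=3)
Target reached → yes.

Answer: yes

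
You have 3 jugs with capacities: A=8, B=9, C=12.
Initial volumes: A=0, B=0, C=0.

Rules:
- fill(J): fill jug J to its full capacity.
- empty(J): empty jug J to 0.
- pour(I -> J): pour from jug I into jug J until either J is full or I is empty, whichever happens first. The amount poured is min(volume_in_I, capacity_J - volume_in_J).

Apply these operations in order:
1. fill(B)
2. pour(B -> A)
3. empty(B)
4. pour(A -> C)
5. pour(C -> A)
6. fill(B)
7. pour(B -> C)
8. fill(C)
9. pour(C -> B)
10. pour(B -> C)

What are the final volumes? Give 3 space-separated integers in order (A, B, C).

Step 1: fill(B) -> (A=0 B=9 C=0)
Step 2: pour(B -> A) -> (A=8 B=1 C=0)
Step 3: empty(B) -> (A=8 B=0 C=0)
Step 4: pour(A -> C) -> (A=0 B=0 C=8)
Step 5: pour(C -> A) -> (A=8 B=0 C=0)
Step 6: fill(B) -> (A=8 B=9 C=0)
Step 7: pour(B -> C) -> (A=8 B=0 C=9)
Step 8: fill(C) -> (A=8 B=0 C=12)
Step 9: pour(C -> B) -> (A=8 B=9 C=3)
Step 10: pour(B -> C) -> (A=8 B=0 C=12)

Answer: 8 0 12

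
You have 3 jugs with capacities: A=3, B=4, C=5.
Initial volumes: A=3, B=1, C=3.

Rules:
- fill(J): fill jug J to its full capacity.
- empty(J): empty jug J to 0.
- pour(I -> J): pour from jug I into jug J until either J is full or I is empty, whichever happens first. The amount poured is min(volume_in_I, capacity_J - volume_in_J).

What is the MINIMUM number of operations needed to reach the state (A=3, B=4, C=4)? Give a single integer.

BFS from (A=3, B=1, C=3). One shortest path:
  1. pour(B -> C) -> (A=3 B=0 C=4)
  2. fill(B) -> (A=3 B=4 C=4)
Reached target in 2 moves.

Answer: 2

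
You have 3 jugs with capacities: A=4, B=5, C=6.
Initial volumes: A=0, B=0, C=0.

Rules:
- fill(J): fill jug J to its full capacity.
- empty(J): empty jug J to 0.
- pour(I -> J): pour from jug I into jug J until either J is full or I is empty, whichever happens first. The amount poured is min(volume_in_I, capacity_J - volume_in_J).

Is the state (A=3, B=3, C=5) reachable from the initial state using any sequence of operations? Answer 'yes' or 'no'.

BFS explored all 150 reachable states.
Reachable set includes: (0,0,0), (0,0,1), (0,0,2), (0,0,3), (0,0,4), (0,0,5), (0,0,6), (0,1,0), (0,1,1), (0,1,2), (0,1,3), (0,1,4) ...
Target (A=3, B=3, C=5) not in reachable set → no.

Answer: no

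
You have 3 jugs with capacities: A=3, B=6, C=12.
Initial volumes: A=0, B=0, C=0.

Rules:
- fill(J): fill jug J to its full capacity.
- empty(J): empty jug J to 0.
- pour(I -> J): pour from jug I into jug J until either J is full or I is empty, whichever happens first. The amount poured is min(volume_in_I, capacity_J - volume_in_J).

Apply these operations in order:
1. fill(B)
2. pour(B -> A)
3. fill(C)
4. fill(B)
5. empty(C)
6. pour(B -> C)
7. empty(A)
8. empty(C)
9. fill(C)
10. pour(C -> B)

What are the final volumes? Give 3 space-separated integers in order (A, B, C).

Step 1: fill(B) -> (A=0 B=6 C=0)
Step 2: pour(B -> A) -> (A=3 B=3 C=0)
Step 3: fill(C) -> (A=3 B=3 C=12)
Step 4: fill(B) -> (A=3 B=6 C=12)
Step 5: empty(C) -> (A=3 B=6 C=0)
Step 6: pour(B -> C) -> (A=3 B=0 C=6)
Step 7: empty(A) -> (A=0 B=0 C=6)
Step 8: empty(C) -> (A=0 B=0 C=0)
Step 9: fill(C) -> (A=0 B=0 C=12)
Step 10: pour(C -> B) -> (A=0 B=6 C=6)

Answer: 0 6 6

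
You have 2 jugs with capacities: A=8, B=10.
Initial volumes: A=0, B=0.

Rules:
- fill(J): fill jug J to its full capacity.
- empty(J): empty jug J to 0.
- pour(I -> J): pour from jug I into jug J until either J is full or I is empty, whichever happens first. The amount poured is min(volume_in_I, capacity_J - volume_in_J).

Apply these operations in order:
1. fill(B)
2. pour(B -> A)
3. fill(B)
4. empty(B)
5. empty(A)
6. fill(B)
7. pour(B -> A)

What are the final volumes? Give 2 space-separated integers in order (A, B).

Answer: 8 2

Derivation:
Step 1: fill(B) -> (A=0 B=10)
Step 2: pour(B -> A) -> (A=8 B=2)
Step 3: fill(B) -> (A=8 B=10)
Step 4: empty(B) -> (A=8 B=0)
Step 5: empty(A) -> (A=0 B=0)
Step 6: fill(B) -> (A=0 B=10)
Step 7: pour(B -> A) -> (A=8 B=2)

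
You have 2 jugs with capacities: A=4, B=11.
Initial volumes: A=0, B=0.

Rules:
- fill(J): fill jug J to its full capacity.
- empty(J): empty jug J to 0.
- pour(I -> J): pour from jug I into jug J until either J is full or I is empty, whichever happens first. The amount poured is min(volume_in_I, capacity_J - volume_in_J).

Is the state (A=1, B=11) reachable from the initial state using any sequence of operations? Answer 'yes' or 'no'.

Answer: yes

Derivation:
BFS from (A=0, B=0):
  1. fill(A) -> (A=4 B=0)
  2. pour(A -> B) -> (A=0 B=4)
  3. fill(A) -> (A=4 B=4)
  4. pour(A -> B) -> (A=0 B=8)
  5. fill(A) -> (A=4 B=8)
  6. pour(A -> B) -> (A=1 B=11)
Target reached → yes.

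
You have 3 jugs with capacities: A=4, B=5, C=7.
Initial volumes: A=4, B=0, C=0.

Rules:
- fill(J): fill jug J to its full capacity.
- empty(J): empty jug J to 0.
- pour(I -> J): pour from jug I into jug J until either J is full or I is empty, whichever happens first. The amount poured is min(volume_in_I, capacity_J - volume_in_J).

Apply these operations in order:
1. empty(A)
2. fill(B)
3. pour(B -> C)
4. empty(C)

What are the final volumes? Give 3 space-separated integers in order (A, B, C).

Step 1: empty(A) -> (A=0 B=0 C=0)
Step 2: fill(B) -> (A=0 B=5 C=0)
Step 3: pour(B -> C) -> (A=0 B=0 C=5)
Step 4: empty(C) -> (A=0 B=0 C=0)

Answer: 0 0 0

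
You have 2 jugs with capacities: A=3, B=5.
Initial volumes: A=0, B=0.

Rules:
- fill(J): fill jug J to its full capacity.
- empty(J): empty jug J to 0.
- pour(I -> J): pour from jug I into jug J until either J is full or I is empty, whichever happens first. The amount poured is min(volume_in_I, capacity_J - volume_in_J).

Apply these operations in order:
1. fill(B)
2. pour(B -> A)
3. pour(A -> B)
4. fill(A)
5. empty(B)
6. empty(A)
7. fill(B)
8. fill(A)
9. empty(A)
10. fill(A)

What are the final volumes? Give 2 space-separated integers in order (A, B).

Step 1: fill(B) -> (A=0 B=5)
Step 2: pour(B -> A) -> (A=3 B=2)
Step 3: pour(A -> B) -> (A=0 B=5)
Step 4: fill(A) -> (A=3 B=5)
Step 5: empty(B) -> (A=3 B=0)
Step 6: empty(A) -> (A=0 B=0)
Step 7: fill(B) -> (A=0 B=5)
Step 8: fill(A) -> (A=3 B=5)
Step 9: empty(A) -> (A=0 B=5)
Step 10: fill(A) -> (A=3 B=5)

Answer: 3 5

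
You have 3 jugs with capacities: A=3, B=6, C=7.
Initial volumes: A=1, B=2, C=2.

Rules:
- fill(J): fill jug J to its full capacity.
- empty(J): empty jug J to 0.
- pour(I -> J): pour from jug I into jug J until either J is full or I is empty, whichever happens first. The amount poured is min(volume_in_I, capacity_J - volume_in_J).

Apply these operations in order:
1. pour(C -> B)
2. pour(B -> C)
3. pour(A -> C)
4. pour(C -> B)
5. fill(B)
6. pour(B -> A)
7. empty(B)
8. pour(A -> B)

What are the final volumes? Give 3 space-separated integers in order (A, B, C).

Answer: 0 3 0

Derivation:
Step 1: pour(C -> B) -> (A=1 B=4 C=0)
Step 2: pour(B -> C) -> (A=1 B=0 C=4)
Step 3: pour(A -> C) -> (A=0 B=0 C=5)
Step 4: pour(C -> B) -> (A=0 B=5 C=0)
Step 5: fill(B) -> (A=0 B=6 C=0)
Step 6: pour(B -> A) -> (A=3 B=3 C=0)
Step 7: empty(B) -> (A=3 B=0 C=0)
Step 8: pour(A -> B) -> (A=0 B=3 C=0)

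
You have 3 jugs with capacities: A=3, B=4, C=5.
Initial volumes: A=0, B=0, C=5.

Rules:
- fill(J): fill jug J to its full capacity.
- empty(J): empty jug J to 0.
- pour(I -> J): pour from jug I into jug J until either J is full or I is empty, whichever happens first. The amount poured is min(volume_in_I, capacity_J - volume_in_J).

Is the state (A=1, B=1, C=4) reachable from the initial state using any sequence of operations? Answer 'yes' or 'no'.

BFS explored all 96 reachable states.
Reachable set includes: (0,0,0), (0,0,1), (0,0,2), (0,0,3), (0,0,4), (0,0,5), (0,1,0), (0,1,1), (0,1,2), (0,1,3), (0,1,4), (0,1,5) ...
Target (A=1, B=1, C=4) not in reachable set → no.

Answer: no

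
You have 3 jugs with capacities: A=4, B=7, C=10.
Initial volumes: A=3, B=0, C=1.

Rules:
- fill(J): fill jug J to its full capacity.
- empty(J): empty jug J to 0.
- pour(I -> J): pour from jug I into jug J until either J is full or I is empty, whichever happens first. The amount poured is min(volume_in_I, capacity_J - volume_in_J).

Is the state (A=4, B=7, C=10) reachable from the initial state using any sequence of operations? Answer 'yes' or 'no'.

BFS from (A=3, B=0, C=1):
  1. fill(A) -> (A=4 B=0 C=1)
  2. fill(B) -> (A=4 B=7 C=1)
  3. fill(C) -> (A=4 B=7 C=10)
Target reached → yes.

Answer: yes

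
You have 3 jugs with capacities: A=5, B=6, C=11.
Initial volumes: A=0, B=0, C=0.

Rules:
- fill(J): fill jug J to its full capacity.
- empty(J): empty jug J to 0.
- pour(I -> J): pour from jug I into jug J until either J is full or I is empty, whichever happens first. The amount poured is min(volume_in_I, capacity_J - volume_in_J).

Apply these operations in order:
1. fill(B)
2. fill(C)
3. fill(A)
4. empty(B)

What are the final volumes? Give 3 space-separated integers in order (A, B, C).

Answer: 5 0 11

Derivation:
Step 1: fill(B) -> (A=0 B=6 C=0)
Step 2: fill(C) -> (A=0 B=6 C=11)
Step 3: fill(A) -> (A=5 B=6 C=11)
Step 4: empty(B) -> (A=5 B=0 C=11)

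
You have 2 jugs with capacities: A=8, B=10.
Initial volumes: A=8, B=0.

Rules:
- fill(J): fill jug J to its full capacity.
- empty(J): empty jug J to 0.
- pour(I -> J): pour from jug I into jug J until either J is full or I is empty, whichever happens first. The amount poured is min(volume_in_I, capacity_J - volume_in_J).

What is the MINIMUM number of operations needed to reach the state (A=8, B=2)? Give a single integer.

Answer: 3

Derivation:
BFS from (A=8, B=0). One shortest path:
  1. empty(A) -> (A=0 B=0)
  2. fill(B) -> (A=0 B=10)
  3. pour(B -> A) -> (A=8 B=2)
Reached target in 3 moves.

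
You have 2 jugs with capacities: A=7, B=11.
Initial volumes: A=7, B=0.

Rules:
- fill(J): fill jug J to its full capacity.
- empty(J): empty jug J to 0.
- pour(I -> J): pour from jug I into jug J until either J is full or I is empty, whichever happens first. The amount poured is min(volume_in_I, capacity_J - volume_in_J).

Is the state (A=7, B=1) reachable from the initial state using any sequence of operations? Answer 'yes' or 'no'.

BFS from (A=7, B=0):
  1. empty(A) -> (A=0 B=0)
  2. fill(B) -> (A=0 B=11)
  3. pour(B -> A) -> (A=7 B=4)
  4. empty(A) -> (A=0 B=4)
  5. pour(B -> A) -> (A=4 B=0)
  6. fill(B) -> (A=4 B=11)
  7. pour(B -> A) -> (A=7 B=8)
  8. empty(A) -> (A=0 B=8)
  9. pour(B -> A) -> (A=7 B=1)
Target reached → yes.

Answer: yes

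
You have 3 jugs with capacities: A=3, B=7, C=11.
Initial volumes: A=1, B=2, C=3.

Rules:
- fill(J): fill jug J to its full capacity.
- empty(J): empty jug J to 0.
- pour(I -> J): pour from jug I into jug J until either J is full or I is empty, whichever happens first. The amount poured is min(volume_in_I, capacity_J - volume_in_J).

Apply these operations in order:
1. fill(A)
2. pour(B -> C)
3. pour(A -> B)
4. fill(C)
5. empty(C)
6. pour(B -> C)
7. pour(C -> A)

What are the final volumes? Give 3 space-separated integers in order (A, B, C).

Step 1: fill(A) -> (A=3 B=2 C=3)
Step 2: pour(B -> C) -> (A=3 B=0 C=5)
Step 3: pour(A -> B) -> (A=0 B=3 C=5)
Step 4: fill(C) -> (A=0 B=3 C=11)
Step 5: empty(C) -> (A=0 B=3 C=0)
Step 6: pour(B -> C) -> (A=0 B=0 C=3)
Step 7: pour(C -> A) -> (A=3 B=0 C=0)

Answer: 3 0 0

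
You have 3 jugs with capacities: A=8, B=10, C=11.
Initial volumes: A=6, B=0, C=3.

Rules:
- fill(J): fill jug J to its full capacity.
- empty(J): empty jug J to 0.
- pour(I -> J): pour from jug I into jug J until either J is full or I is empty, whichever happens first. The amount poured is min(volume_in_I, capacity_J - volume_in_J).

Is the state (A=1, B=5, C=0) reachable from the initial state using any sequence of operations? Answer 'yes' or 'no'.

BFS from (A=6, B=0, C=3):
  1. pour(C -> B) -> (A=6 B=3 C=0)
  2. pour(A -> C) -> (A=0 B=3 C=6)
  3. fill(A) -> (A=8 B=3 C=6)
  4. pour(A -> B) -> (A=1 B=10 C=6)
  5. pour(B -> C) -> (A=1 B=5 C=11)
  6. empty(C) -> (A=1 B=5 C=0)
Target reached → yes.

Answer: yes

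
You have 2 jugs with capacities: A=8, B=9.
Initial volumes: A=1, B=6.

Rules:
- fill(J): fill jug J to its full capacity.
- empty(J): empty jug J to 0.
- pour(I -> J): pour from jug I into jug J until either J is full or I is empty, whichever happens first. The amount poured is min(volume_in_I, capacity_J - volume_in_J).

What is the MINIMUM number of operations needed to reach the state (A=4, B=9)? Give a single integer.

Answer: 6

Derivation:
BFS from (A=1, B=6). One shortest path:
  1. fill(A) -> (A=8 B=6)
  2. pour(A -> B) -> (A=5 B=9)
  3. empty(B) -> (A=5 B=0)
  4. pour(A -> B) -> (A=0 B=5)
  5. fill(A) -> (A=8 B=5)
  6. pour(A -> B) -> (A=4 B=9)
Reached target in 6 moves.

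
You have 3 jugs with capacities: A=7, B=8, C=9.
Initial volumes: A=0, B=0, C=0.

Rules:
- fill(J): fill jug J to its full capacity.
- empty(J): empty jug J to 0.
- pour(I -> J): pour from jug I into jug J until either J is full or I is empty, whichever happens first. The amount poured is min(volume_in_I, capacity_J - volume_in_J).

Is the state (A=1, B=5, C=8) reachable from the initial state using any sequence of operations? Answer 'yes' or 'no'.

BFS explored all 384 reachable states.
Reachable set includes: (0,0,0), (0,0,1), (0,0,2), (0,0,3), (0,0,4), (0,0,5), (0,0,6), (0,0,7), (0,0,8), (0,0,9), (0,1,0), (0,1,1) ...
Target (A=1, B=5, C=8) not in reachable set → no.

Answer: no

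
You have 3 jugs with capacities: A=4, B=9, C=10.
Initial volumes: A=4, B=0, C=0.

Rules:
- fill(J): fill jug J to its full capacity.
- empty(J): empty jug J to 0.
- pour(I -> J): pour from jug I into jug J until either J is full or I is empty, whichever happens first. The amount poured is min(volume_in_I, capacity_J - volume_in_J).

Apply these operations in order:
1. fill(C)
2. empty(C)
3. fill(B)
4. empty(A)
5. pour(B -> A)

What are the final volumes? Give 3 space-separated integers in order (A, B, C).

Answer: 4 5 0

Derivation:
Step 1: fill(C) -> (A=4 B=0 C=10)
Step 2: empty(C) -> (A=4 B=0 C=0)
Step 3: fill(B) -> (A=4 B=9 C=0)
Step 4: empty(A) -> (A=0 B=9 C=0)
Step 5: pour(B -> A) -> (A=4 B=5 C=0)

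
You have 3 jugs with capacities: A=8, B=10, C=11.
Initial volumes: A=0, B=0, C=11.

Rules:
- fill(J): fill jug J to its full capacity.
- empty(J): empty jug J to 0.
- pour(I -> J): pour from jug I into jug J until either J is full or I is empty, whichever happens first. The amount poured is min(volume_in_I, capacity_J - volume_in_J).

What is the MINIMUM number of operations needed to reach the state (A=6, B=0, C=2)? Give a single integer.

Answer: 7

Derivation:
BFS from (A=0, B=0, C=11). One shortest path:
  1. fill(A) -> (A=8 B=0 C=11)
  2. pour(A -> B) -> (A=0 B=8 C=11)
  3. pour(C -> A) -> (A=8 B=8 C=3)
  4. pour(A -> B) -> (A=6 B=10 C=3)
  5. pour(B -> C) -> (A=6 B=2 C=11)
  6. empty(C) -> (A=6 B=2 C=0)
  7. pour(B -> C) -> (A=6 B=0 C=2)
Reached target in 7 moves.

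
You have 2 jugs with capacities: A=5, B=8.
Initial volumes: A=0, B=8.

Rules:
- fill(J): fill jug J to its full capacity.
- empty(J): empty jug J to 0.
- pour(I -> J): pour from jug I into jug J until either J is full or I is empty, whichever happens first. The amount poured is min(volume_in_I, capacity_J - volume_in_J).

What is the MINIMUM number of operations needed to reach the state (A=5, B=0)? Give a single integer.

Answer: 2

Derivation:
BFS from (A=0, B=8). One shortest path:
  1. fill(A) -> (A=5 B=8)
  2. empty(B) -> (A=5 B=0)
Reached target in 2 moves.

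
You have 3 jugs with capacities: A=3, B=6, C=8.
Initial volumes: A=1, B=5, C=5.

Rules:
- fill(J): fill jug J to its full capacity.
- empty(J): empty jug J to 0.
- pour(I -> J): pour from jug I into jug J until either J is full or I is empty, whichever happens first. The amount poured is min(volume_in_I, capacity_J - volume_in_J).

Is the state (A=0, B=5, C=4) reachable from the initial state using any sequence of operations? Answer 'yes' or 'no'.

BFS from (A=1, B=5, C=5):
  1. empty(C) -> (A=1 B=5 C=0)
  2. pour(A -> C) -> (A=0 B=5 C=1)
  3. fill(A) -> (A=3 B=5 C=1)
  4. pour(A -> C) -> (A=0 B=5 C=4)
Target reached → yes.

Answer: yes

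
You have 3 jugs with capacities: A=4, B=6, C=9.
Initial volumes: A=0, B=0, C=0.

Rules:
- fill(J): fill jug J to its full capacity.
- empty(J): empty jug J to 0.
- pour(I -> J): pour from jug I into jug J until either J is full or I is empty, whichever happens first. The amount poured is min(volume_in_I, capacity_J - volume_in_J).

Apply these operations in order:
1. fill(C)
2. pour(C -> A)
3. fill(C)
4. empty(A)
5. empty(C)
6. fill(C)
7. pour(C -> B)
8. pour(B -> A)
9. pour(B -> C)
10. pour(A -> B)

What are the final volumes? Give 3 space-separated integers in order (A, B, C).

Answer: 0 4 5

Derivation:
Step 1: fill(C) -> (A=0 B=0 C=9)
Step 2: pour(C -> A) -> (A=4 B=0 C=5)
Step 3: fill(C) -> (A=4 B=0 C=9)
Step 4: empty(A) -> (A=0 B=0 C=9)
Step 5: empty(C) -> (A=0 B=0 C=0)
Step 6: fill(C) -> (A=0 B=0 C=9)
Step 7: pour(C -> B) -> (A=0 B=6 C=3)
Step 8: pour(B -> A) -> (A=4 B=2 C=3)
Step 9: pour(B -> C) -> (A=4 B=0 C=5)
Step 10: pour(A -> B) -> (A=0 B=4 C=5)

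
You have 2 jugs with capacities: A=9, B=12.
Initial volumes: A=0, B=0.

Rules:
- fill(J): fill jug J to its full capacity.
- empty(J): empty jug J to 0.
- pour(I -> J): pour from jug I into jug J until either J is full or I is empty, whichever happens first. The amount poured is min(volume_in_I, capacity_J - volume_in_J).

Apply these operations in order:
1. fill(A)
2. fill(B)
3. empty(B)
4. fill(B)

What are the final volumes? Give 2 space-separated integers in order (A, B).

Answer: 9 12

Derivation:
Step 1: fill(A) -> (A=9 B=0)
Step 2: fill(B) -> (A=9 B=12)
Step 3: empty(B) -> (A=9 B=0)
Step 4: fill(B) -> (A=9 B=12)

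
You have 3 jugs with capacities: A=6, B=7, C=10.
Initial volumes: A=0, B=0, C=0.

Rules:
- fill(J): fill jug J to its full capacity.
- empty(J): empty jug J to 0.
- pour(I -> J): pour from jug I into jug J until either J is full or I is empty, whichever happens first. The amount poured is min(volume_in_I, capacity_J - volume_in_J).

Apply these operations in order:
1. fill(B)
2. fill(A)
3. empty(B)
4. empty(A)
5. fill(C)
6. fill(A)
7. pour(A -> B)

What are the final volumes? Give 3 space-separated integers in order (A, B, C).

Answer: 0 6 10

Derivation:
Step 1: fill(B) -> (A=0 B=7 C=0)
Step 2: fill(A) -> (A=6 B=7 C=0)
Step 3: empty(B) -> (A=6 B=0 C=0)
Step 4: empty(A) -> (A=0 B=0 C=0)
Step 5: fill(C) -> (A=0 B=0 C=10)
Step 6: fill(A) -> (A=6 B=0 C=10)
Step 7: pour(A -> B) -> (A=0 B=6 C=10)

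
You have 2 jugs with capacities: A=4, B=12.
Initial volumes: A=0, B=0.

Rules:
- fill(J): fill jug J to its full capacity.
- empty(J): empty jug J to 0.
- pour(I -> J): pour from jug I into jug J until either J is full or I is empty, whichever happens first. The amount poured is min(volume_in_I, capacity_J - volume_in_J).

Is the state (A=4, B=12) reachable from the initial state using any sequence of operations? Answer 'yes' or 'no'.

Answer: yes

Derivation:
BFS from (A=0, B=0):
  1. fill(A) -> (A=4 B=0)
  2. fill(B) -> (A=4 B=12)
Target reached → yes.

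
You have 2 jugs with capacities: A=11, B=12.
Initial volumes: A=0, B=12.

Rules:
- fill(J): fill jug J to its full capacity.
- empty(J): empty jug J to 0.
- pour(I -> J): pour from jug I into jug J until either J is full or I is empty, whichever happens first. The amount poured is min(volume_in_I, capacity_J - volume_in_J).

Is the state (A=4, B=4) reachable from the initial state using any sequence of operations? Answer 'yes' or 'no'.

Answer: no

Derivation:
BFS explored all 46 reachable states.
Reachable set includes: (0,0), (0,1), (0,2), (0,3), (0,4), (0,5), (0,6), (0,7), (0,8), (0,9), (0,10), (0,11) ...
Target (A=4, B=4) not in reachable set → no.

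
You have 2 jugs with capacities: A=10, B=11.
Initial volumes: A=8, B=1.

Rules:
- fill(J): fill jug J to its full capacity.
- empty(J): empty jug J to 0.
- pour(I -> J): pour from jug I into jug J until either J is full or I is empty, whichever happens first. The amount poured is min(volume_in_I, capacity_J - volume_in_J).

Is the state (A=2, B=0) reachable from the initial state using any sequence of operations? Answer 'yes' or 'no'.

Answer: yes

Derivation:
BFS from (A=8, B=1):
  1. empty(A) -> (A=0 B=1)
  2. pour(B -> A) -> (A=1 B=0)
  3. fill(B) -> (A=1 B=11)
  4. pour(B -> A) -> (A=10 B=2)
  5. empty(A) -> (A=0 B=2)
  6. pour(B -> A) -> (A=2 B=0)
Target reached → yes.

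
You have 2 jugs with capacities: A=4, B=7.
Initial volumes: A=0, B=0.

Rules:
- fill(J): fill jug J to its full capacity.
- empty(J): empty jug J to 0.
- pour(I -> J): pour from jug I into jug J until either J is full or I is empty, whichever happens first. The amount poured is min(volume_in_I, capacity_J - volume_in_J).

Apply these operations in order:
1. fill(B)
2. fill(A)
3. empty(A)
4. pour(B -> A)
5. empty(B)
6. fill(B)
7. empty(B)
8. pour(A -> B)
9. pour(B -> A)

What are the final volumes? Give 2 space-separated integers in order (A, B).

Step 1: fill(B) -> (A=0 B=7)
Step 2: fill(A) -> (A=4 B=7)
Step 3: empty(A) -> (A=0 B=7)
Step 4: pour(B -> A) -> (A=4 B=3)
Step 5: empty(B) -> (A=4 B=0)
Step 6: fill(B) -> (A=4 B=7)
Step 7: empty(B) -> (A=4 B=0)
Step 8: pour(A -> B) -> (A=0 B=4)
Step 9: pour(B -> A) -> (A=4 B=0)

Answer: 4 0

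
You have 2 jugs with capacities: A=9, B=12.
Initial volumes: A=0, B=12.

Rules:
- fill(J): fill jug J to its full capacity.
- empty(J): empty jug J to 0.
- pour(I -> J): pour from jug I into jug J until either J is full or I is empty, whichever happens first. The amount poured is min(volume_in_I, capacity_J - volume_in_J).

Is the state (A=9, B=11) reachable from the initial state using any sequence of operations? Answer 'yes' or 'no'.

Answer: no

Derivation:
BFS explored all 14 reachable states.
Reachable set includes: (0,0), (0,3), (0,6), (0,9), (0,12), (3,0), (3,12), (6,0), (6,12), (9,0), (9,3), (9,6) ...
Target (A=9, B=11) not in reachable set → no.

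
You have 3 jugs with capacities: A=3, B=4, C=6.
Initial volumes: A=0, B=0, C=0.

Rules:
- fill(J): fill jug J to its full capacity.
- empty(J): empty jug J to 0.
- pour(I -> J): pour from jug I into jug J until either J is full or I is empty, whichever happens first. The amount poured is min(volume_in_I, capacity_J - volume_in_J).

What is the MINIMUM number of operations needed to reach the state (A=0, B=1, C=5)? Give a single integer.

BFS from (A=0, B=0, C=0). One shortest path:
  1. fill(C) -> (A=0 B=0 C=6)
  2. pour(C -> B) -> (A=0 B=4 C=2)
  3. pour(B -> A) -> (A=3 B=1 C=2)
  4. pour(A -> C) -> (A=0 B=1 C=5)
Reached target in 4 moves.

Answer: 4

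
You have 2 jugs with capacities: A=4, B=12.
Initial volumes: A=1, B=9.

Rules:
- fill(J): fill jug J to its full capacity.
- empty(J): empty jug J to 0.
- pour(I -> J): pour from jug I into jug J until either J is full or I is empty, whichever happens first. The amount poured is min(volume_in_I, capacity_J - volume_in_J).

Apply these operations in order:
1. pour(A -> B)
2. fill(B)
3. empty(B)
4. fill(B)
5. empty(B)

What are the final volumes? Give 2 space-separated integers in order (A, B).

Answer: 0 0

Derivation:
Step 1: pour(A -> B) -> (A=0 B=10)
Step 2: fill(B) -> (A=0 B=12)
Step 3: empty(B) -> (A=0 B=0)
Step 4: fill(B) -> (A=0 B=12)
Step 5: empty(B) -> (A=0 B=0)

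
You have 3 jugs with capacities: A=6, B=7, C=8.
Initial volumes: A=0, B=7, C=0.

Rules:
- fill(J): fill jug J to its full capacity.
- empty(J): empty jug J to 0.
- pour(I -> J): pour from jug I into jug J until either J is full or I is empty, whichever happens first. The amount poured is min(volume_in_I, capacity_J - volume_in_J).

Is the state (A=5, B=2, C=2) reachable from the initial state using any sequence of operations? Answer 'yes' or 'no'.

BFS explored all 294 reachable states.
Reachable set includes: (0,0,0), (0,0,1), (0,0,2), (0,0,3), (0,0,4), (0,0,5), (0,0,6), (0,0,7), (0,0,8), (0,1,0), (0,1,1), (0,1,2) ...
Target (A=5, B=2, C=2) not in reachable set → no.

Answer: no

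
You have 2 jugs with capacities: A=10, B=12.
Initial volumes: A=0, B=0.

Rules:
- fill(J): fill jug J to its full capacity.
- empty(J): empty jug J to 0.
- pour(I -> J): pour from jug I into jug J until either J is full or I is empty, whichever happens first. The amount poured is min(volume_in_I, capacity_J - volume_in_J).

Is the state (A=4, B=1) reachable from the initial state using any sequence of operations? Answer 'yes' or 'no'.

BFS explored all 22 reachable states.
Reachable set includes: (0,0), (0,2), (0,4), (0,6), (0,8), (0,10), (0,12), (2,0), (2,12), (4,0), (4,12), (6,0) ...
Target (A=4, B=1) not in reachable set → no.

Answer: no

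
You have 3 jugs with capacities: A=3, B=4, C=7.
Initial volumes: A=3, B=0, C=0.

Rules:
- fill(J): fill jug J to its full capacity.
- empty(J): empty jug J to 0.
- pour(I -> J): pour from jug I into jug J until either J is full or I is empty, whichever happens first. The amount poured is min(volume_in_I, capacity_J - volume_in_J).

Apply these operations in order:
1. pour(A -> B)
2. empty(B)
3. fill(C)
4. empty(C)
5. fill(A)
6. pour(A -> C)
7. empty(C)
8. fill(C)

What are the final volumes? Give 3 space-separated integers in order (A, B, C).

Step 1: pour(A -> B) -> (A=0 B=3 C=0)
Step 2: empty(B) -> (A=0 B=0 C=0)
Step 3: fill(C) -> (A=0 B=0 C=7)
Step 4: empty(C) -> (A=0 B=0 C=0)
Step 5: fill(A) -> (A=3 B=0 C=0)
Step 6: pour(A -> C) -> (A=0 B=0 C=3)
Step 7: empty(C) -> (A=0 B=0 C=0)
Step 8: fill(C) -> (A=0 B=0 C=7)

Answer: 0 0 7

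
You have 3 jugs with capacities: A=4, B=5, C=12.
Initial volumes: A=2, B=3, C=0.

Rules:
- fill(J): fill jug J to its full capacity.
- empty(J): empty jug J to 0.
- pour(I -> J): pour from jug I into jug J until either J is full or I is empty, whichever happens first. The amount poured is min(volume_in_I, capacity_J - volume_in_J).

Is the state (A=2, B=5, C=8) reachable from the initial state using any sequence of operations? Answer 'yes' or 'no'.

BFS from (A=2, B=3, C=0):
  1. empty(A) -> (A=0 B=3 C=0)
  2. fill(C) -> (A=0 B=3 C=12)
  3. pour(C -> A) -> (A=4 B=3 C=8)
  4. pour(A -> B) -> (A=2 B=5 C=8)
Target reached → yes.

Answer: yes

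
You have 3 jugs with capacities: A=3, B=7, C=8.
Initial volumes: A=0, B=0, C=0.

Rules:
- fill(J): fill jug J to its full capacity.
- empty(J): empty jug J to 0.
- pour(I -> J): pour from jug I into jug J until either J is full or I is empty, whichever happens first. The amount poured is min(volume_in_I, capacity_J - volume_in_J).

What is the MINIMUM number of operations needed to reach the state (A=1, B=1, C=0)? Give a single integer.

Answer: 7

Derivation:
BFS from (A=0, B=0, C=0). One shortest path:
  1. fill(C) -> (A=0 B=0 C=8)
  2. pour(C -> B) -> (A=0 B=7 C=1)
  3. pour(B -> A) -> (A=3 B=4 C=1)
  4. empty(A) -> (A=0 B=4 C=1)
  5. pour(B -> A) -> (A=3 B=1 C=1)
  6. empty(A) -> (A=0 B=1 C=1)
  7. pour(C -> A) -> (A=1 B=1 C=0)
Reached target in 7 moves.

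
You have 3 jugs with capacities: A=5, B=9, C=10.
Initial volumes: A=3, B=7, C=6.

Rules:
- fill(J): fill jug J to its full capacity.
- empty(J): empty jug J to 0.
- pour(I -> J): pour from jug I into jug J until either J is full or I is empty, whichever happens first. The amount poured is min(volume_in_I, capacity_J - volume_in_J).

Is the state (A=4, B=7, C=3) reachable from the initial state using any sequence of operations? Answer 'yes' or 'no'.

Answer: no

Derivation:
BFS explored all 373 reachable states.
Reachable set includes: (0,0,0), (0,0,1), (0,0,2), (0,0,3), (0,0,4), (0,0,5), (0,0,6), (0,0,7), (0,0,8), (0,0,9), (0,0,10), (0,1,0) ...
Target (A=4, B=7, C=3) not in reachable set → no.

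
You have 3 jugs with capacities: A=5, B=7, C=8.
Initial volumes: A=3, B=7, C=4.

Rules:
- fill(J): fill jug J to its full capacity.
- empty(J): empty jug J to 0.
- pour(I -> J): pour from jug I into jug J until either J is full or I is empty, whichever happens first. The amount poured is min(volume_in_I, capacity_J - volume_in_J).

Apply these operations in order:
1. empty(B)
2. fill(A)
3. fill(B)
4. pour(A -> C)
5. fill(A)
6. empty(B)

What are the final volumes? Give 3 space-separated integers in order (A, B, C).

Step 1: empty(B) -> (A=3 B=0 C=4)
Step 2: fill(A) -> (A=5 B=0 C=4)
Step 3: fill(B) -> (A=5 B=7 C=4)
Step 4: pour(A -> C) -> (A=1 B=7 C=8)
Step 5: fill(A) -> (A=5 B=7 C=8)
Step 6: empty(B) -> (A=5 B=0 C=8)

Answer: 5 0 8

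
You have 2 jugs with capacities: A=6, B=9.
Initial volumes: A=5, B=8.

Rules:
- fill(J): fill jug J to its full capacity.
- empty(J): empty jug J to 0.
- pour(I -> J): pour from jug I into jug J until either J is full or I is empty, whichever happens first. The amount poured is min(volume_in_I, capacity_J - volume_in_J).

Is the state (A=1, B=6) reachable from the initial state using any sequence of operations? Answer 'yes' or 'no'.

Answer: no

Derivation:
BFS explored all 31 reachable states.
Reachable set includes: (0,0), (0,1), (0,2), (0,3), (0,4), (0,5), (0,6), (0,7), (0,8), (0,9), (1,0), (1,9) ...
Target (A=1, B=6) not in reachable set → no.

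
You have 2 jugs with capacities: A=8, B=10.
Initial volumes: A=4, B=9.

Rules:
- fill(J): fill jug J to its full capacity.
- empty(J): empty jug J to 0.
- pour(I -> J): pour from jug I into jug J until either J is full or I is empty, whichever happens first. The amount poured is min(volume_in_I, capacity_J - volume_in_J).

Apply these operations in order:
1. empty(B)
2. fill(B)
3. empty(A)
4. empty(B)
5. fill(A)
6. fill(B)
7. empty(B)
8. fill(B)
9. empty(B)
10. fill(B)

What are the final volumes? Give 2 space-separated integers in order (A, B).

Step 1: empty(B) -> (A=4 B=0)
Step 2: fill(B) -> (A=4 B=10)
Step 3: empty(A) -> (A=0 B=10)
Step 4: empty(B) -> (A=0 B=0)
Step 5: fill(A) -> (A=8 B=0)
Step 6: fill(B) -> (A=8 B=10)
Step 7: empty(B) -> (A=8 B=0)
Step 8: fill(B) -> (A=8 B=10)
Step 9: empty(B) -> (A=8 B=0)
Step 10: fill(B) -> (A=8 B=10)

Answer: 8 10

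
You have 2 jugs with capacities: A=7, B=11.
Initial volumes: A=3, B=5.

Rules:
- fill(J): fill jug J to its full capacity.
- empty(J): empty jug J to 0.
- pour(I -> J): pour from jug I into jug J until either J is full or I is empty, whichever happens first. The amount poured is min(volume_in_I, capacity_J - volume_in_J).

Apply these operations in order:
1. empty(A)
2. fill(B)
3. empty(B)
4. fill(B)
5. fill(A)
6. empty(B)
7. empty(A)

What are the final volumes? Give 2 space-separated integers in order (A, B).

Step 1: empty(A) -> (A=0 B=5)
Step 2: fill(B) -> (A=0 B=11)
Step 3: empty(B) -> (A=0 B=0)
Step 4: fill(B) -> (A=0 B=11)
Step 5: fill(A) -> (A=7 B=11)
Step 6: empty(B) -> (A=7 B=0)
Step 7: empty(A) -> (A=0 B=0)

Answer: 0 0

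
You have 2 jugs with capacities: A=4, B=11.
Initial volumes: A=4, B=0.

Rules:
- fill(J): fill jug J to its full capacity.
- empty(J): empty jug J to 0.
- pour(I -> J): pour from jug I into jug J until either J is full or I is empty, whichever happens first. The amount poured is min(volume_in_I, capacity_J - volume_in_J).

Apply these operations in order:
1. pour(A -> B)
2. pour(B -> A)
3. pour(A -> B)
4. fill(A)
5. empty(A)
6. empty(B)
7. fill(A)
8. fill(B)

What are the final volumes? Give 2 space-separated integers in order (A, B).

Step 1: pour(A -> B) -> (A=0 B=4)
Step 2: pour(B -> A) -> (A=4 B=0)
Step 3: pour(A -> B) -> (A=0 B=4)
Step 4: fill(A) -> (A=4 B=4)
Step 5: empty(A) -> (A=0 B=4)
Step 6: empty(B) -> (A=0 B=0)
Step 7: fill(A) -> (A=4 B=0)
Step 8: fill(B) -> (A=4 B=11)

Answer: 4 11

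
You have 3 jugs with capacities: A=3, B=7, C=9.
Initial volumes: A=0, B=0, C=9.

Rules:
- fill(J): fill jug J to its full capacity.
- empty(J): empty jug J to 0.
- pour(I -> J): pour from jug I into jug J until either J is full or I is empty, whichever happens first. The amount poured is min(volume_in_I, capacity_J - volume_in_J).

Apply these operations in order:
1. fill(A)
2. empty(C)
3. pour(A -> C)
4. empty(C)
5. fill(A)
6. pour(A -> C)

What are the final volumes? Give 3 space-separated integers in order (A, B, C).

Answer: 0 0 3

Derivation:
Step 1: fill(A) -> (A=3 B=0 C=9)
Step 2: empty(C) -> (A=3 B=0 C=0)
Step 3: pour(A -> C) -> (A=0 B=0 C=3)
Step 4: empty(C) -> (A=0 B=0 C=0)
Step 5: fill(A) -> (A=3 B=0 C=0)
Step 6: pour(A -> C) -> (A=0 B=0 C=3)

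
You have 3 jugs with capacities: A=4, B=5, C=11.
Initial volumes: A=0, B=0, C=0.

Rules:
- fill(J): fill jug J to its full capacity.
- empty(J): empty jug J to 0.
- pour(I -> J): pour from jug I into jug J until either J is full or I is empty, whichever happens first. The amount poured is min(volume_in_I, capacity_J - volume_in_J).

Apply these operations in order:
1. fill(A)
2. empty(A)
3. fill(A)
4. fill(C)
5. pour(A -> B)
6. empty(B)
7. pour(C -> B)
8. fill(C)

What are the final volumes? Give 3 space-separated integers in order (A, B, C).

Answer: 0 5 11

Derivation:
Step 1: fill(A) -> (A=4 B=0 C=0)
Step 2: empty(A) -> (A=0 B=0 C=0)
Step 3: fill(A) -> (A=4 B=0 C=0)
Step 4: fill(C) -> (A=4 B=0 C=11)
Step 5: pour(A -> B) -> (A=0 B=4 C=11)
Step 6: empty(B) -> (A=0 B=0 C=11)
Step 7: pour(C -> B) -> (A=0 B=5 C=6)
Step 8: fill(C) -> (A=0 B=5 C=11)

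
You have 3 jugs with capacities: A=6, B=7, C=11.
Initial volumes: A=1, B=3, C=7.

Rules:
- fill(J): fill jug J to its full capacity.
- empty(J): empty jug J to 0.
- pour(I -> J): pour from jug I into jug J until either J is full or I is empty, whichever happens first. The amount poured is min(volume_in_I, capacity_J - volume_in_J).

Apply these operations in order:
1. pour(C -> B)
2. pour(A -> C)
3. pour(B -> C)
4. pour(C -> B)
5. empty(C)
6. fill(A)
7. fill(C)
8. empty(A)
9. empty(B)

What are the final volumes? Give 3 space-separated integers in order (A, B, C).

Step 1: pour(C -> B) -> (A=1 B=7 C=3)
Step 2: pour(A -> C) -> (A=0 B=7 C=4)
Step 3: pour(B -> C) -> (A=0 B=0 C=11)
Step 4: pour(C -> B) -> (A=0 B=7 C=4)
Step 5: empty(C) -> (A=0 B=7 C=0)
Step 6: fill(A) -> (A=6 B=7 C=0)
Step 7: fill(C) -> (A=6 B=7 C=11)
Step 8: empty(A) -> (A=0 B=7 C=11)
Step 9: empty(B) -> (A=0 B=0 C=11)

Answer: 0 0 11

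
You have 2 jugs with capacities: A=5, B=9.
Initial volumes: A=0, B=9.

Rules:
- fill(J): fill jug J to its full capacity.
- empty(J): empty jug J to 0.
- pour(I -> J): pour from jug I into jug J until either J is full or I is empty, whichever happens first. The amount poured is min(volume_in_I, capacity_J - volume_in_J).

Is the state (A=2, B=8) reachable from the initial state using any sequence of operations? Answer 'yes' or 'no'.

Answer: no

Derivation:
BFS explored all 28 reachable states.
Reachable set includes: (0,0), (0,1), (0,2), (0,3), (0,4), (0,5), (0,6), (0,7), (0,8), (0,9), (1,0), (1,9) ...
Target (A=2, B=8) not in reachable set → no.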